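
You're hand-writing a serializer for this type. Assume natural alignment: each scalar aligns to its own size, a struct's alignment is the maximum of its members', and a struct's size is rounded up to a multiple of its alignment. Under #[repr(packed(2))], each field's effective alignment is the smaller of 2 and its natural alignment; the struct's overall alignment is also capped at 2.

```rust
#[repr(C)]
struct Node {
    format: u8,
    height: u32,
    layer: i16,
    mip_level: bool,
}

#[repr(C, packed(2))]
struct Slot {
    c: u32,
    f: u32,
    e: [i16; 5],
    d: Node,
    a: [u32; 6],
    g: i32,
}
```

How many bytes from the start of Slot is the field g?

54

Node: @0: format [1B, align 1] → 1; +3 pad (align 4); @4: height [4B, align 4] → 8; @8: layer [2B, align 2] → 10; @10: mip_level [1B, align 1] → 11; +1 tail pad (align 4); size 12, align 4
@0: c [4B, align 2] → 4
@4: f [4B, align 2] → 8
@8: e [10B, align 2] → 18
@18: d [12B, align 2] → 30
@30: a [24B, align 2] → 54
@54: g [4B, align 2] → 58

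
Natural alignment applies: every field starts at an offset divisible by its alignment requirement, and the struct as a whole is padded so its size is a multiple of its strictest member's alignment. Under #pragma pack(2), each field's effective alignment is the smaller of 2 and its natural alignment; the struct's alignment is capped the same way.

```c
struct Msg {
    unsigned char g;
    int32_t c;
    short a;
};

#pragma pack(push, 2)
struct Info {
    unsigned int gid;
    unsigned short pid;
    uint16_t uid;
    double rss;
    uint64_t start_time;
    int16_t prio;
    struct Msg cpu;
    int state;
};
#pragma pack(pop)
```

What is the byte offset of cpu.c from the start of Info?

Msg: g at 0 (size 1, align 1) → ends 1; pad 3 to align 4 for c; c at 4 (size 4, align 4) → ends 8; a at 8 (size 2, align 2) → ends 10; tail pad 2 to reach multiple of 4; total 12 bytes, alignment 4
gid at 0 (size 4, align 2) → ends 4
pid at 4 (size 2, align 2) → ends 6
uid at 6 (size 2, align 2) → ends 8
rss at 8 (size 8, align 2) → ends 16
start_time at 16 (size 8, align 2) → ends 24
prio at 24 (size 2, align 2) → ends 26
cpu at 26 (size 12, align 2) → ends 38
within Msg: c at 4
26 + 4 = 30

30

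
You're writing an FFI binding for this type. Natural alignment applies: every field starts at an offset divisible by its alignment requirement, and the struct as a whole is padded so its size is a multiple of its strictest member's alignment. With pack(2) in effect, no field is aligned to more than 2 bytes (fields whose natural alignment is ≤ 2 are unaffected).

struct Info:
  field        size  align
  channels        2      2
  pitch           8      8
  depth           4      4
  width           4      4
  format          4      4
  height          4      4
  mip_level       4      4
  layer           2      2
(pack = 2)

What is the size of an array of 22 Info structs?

channels at 0 (size 2, align 2) → ends 2
pitch at 2 (size 8, align 2) → ends 10
depth at 10 (size 4, align 2) → ends 14
width at 14 (size 4, align 2) → ends 18
format at 18 (size 4, align 2) → ends 22
height at 22 (size 4, align 2) → ends 26
mip_level at 26 (size 4, align 2) → ends 30
layer at 30 (size 2, align 2) → ends 32
total 32 bytes, alignment 2
array of 22: 22 × 32 = 704

704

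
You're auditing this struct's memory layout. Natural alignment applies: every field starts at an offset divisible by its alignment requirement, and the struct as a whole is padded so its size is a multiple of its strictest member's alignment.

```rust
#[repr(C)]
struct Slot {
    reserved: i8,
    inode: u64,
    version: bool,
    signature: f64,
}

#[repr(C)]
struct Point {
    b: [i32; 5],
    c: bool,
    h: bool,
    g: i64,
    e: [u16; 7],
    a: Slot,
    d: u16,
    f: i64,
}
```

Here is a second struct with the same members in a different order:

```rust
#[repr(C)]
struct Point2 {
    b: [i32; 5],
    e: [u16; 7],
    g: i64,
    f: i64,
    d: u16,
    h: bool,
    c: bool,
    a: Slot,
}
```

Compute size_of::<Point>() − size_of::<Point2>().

Slot: @0: reserved [1B, align 1] → 1; +7 pad (align 8); @8: inode [8B, align 8] → 16; @16: version [1B, align 1] → 17; +7 pad (align 8); @24: signature [8B, align 8] → 32; size 32, align 8
@0: b [20B, align 4] → 20
@20: c [1B, align 1] → 21
@21: h [1B, align 1] → 22
+2 pad (align 8)
@24: g [8B, align 8] → 32
@32: e [14B, align 2] → 46
+2 pad (align 8)
@48: a [32B, align 8] → 80
@80: d [2B, align 2] → 82
+6 pad (align 8)
@88: f [8B, align 8] → 96
size 96, align 8
— Point2 —
@0: b [20B, align 4] → 20
@20: e [14B, align 2] → 34
+6 pad (align 8)
@40: g [8B, align 8] → 48
@48: f [8B, align 8] → 56
@56: d [2B, align 2] → 58
@58: h [1B, align 1] → 59
@59: c [1B, align 1] → 60
+4 pad (align 8)
@64: a [32B, align 8] → 96
size 96, align 8
96 − 96 = 0

0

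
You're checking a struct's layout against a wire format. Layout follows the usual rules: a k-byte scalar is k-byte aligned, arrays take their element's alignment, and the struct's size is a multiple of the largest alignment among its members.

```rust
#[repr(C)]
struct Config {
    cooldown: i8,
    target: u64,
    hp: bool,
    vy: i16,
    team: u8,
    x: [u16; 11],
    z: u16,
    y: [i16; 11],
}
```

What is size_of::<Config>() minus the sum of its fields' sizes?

13

0..1  cooldown  (1B, 1-aligned)
1..8  -- padding (7B)
8..16  target  (8B, 8-aligned)
16..17  hp  (1B, 1-aligned)
17..18  -- padding (1B)
18..20  vy  (2B, 2-aligned)
20..21  team  (1B, 1-aligned)
21..22  -- padding (1B)
22..44  x  (22B, 2-aligned)
44..46  z  (2B, 2-aligned)
46..68  y  (22B, 2-aligned)
68..72  -- tail padding (4B)
sizeof = 72, alignof = 8
data bytes 59, size 72 → padding 13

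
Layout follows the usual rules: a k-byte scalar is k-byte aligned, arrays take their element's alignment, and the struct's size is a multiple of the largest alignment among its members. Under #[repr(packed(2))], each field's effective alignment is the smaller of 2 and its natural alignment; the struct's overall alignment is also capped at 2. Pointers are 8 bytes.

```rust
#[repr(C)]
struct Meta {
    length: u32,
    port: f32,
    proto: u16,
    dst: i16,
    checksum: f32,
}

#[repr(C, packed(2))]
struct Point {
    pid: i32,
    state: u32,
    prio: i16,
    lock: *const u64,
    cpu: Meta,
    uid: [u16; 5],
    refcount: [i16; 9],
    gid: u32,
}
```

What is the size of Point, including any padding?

66 bytes

Meta: 0..4  length  (4B, 4-aligned); 4..8  port  (4B, 4-aligned); 8..10  proto  (2B, 2-aligned); 10..12  dst  (2B, 2-aligned); 12..16  checksum  (4B, 4-aligned); sizeof = 16, alignof = 4
0..4  pid  (4B, 2-aligned)
4..8  state  (4B, 2-aligned)
8..10  prio  (2B, 2-aligned)
10..18  lock  (8B, 2-aligned)
18..34  cpu  (16B, 2-aligned)
34..44  uid  (10B, 2-aligned)
44..62  refcount  (18B, 2-aligned)
62..66  gid  (4B, 2-aligned)
sizeof = 66, alignof = 2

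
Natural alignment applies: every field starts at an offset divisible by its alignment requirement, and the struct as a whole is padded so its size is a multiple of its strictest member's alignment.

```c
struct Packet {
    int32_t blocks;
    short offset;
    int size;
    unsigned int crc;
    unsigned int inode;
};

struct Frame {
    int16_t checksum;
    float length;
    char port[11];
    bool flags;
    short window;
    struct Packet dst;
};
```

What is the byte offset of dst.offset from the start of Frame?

28

Packet: @0: blocks [4B, align 4] → 4; @4: offset [2B, align 2] → 6; +2 pad (align 4); @8: size [4B, align 4] → 12; @12: crc [4B, align 4] → 16; @16: inode [4B, align 4] → 20; size 20, align 4
@0: checksum [2B, align 2] → 2
+2 pad (align 4)
@4: length [4B, align 4] → 8
@8: port [11B, align 1] → 19
@19: flags [1B, align 1] → 20
@20: window [2B, align 2] → 22
+2 pad (align 4)
@24: dst [20B, align 4] → 44
within Packet: offset at 4
24 + 4 = 28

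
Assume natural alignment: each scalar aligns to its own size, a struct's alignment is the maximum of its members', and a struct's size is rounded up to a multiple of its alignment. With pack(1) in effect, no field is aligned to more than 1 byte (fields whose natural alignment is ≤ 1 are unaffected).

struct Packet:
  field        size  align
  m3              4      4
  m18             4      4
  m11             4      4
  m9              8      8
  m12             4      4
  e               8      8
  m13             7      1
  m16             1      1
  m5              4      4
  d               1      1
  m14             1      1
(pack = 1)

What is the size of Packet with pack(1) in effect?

46

m3 at 0 (size 4, align 1) → ends 4
m18 at 4 (size 4, align 1) → ends 8
m11 at 8 (size 4, align 1) → ends 12
m9 at 12 (size 8, align 1) → ends 20
m12 at 20 (size 4, align 1) → ends 24
e at 24 (size 8, align 1) → ends 32
m13 at 32 (size 7, align 1) → ends 39
m16 at 39 (size 1, align 1) → ends 40
m5 at 40 (size 4, align 1) → ends 44
d at 44 (size 1, align 1) → ends 45
m14 at 45 (size 1, align 1) → ends 46
total 46 bytes, alignment 1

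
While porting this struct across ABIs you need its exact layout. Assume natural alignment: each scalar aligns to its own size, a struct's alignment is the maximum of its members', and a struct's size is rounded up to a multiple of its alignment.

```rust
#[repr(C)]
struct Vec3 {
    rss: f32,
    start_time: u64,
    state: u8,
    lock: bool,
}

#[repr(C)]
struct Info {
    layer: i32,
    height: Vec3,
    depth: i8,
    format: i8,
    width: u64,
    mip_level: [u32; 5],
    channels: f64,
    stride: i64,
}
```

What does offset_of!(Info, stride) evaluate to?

Vec3: rss at 0 (size 4, align 4) → ends 4; pad 4 to align 8 for start_time; start_time at 8 (size 8, align 8) → ends 16; state at 16 (size 1, align 1) → ends 17; lock at 17 (size 1, align 1) → ends 18; tail pad 6 to reach multiple of 8; total 24 bytes, alignment 8
layer at 0 (size 4, align 4) → ends 4
pad 4 to align 8 for height
height at 8 (size 24, align 8) → ends 32
depth at 32 (size 1, align 1) → ends 33
format at 33 (size 1, align 1) → ends 34
pad 6 to align 8 for width
width at 40 (size 8, align 8) → ends 48
mip_level at 48 (size 20, align 4) → ends 68
pad 4 to align 8 for channels
channels at 72 (size 8, align 8) → ends 80
stride at 80 (size 8, align 8) → ends 88

80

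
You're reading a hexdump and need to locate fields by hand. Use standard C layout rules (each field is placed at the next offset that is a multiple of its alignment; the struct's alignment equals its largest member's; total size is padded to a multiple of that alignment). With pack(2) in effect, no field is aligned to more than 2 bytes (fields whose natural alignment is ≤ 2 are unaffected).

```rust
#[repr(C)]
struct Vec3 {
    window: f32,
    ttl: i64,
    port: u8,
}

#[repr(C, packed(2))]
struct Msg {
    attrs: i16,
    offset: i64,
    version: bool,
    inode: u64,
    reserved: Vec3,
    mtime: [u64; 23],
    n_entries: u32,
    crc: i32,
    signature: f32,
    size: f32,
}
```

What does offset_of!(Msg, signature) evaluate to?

236

Vec3: 0..4  window  (4B, 4-aligned); 4..8  -- padding (4B); 8..16  ttl  (8B, 8-aligned); 16..17  port  (1B, 1-aligned); 17..24  -- tail padding (7B); sizeof = 24, alignof = 8
0..2  attrs  (2B, 2-aligned)
2..10  offset  (8B, 2-aligned)
10..11  version  (1B, 1-aligned)
11..12  -- padding (1B)
12..20  inode  (8B, 2-aligned)
20..44  reserved  (24B, 2-aligned)
44..228  mtime  (184B, 2-aligned)
228..232  n_entries  (4B, 2-aligned)
232..236  crc  (4B, 2-aligned)
236..240  signature  (4B, 2-aligned)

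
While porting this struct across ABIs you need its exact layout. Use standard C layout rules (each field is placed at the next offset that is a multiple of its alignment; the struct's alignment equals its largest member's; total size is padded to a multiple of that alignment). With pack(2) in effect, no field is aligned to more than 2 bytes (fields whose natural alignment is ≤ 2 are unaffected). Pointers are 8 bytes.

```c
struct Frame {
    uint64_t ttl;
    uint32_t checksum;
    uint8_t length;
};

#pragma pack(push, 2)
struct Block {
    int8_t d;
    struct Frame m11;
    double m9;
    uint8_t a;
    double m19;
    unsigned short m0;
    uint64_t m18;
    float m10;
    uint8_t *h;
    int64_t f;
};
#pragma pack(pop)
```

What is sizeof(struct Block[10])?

660

Frame: ttl at 0 (size 8, align 8) → ends 8; checksum at 8 (size 4, align 4) → ends 12; length at 12 (size 1, align 1) → ends 13; tail pad 3 to reach multiple of 8; total 16 bytes, alignment 8
d at 0 (size 1, align 1) → ends 1
pad 1 to align 2 for m11
m11 at 2 (size 16, align 2) → ends 18
m9 at 18 (size 8, align 2) → ends 26
a at 26 (size 1, align 1) → ends 27
pad 1 to align 2 for m19
m19 at 28 (size 8, align 2) → ends 36
m0 at 36 (size 2, align 2) → ends 38
m18 at 38 (size 8, align 2) → ends 46
m10 at 46 (size 4, align 2) → ends 50
h at 50 (size 8, align 2) → ends 58
f at 58 (size 8, align 2) → ends 66
total 66 bytes, alignment 2
array of 10: 10 × 66 = 660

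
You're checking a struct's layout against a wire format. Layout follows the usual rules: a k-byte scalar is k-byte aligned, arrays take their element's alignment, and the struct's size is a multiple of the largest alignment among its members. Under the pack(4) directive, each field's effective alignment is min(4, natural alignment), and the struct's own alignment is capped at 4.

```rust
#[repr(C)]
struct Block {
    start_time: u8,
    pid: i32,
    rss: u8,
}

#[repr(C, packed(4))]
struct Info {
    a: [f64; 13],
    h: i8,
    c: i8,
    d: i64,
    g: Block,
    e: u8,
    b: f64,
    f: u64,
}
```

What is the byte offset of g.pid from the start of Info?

120

Block: 0..1  start_time  (1B, 1-aligned); 1..4  -- padding (3B); 4..8  pid  (4B, 4-aligned); 8..9  rss  (1B, 1-aligned); 9..12  -- tail padding (3B); sizeof = 12, alignof = 4
0..104  a  (104B, 4-aligned)
104..105  h  (1B, 1-aligned)
105..106  c  (1B, 1-aligned)
106..108  -- padding (2B)
108..116  d  (8B, 4-aligned)
116..128  g  (12B, 4-aligned)
within Block: pid at 4
116 + 4 = 120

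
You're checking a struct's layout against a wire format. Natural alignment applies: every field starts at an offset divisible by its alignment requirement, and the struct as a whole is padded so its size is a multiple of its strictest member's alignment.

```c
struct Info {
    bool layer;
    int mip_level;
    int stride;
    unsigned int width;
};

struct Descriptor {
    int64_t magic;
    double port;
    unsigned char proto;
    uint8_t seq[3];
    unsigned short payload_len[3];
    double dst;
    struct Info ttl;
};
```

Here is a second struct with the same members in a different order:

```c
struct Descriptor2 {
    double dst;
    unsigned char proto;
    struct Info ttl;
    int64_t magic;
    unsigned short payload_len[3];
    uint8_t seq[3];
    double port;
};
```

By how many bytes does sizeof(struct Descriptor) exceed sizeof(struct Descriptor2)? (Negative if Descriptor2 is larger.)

Info: layer at 0 (size 1, align 1) → ends 1; pad 3 to align 4 for mip_level; mip_level at 4 (size 4, align 4) → ends 8; stride at 8 (size 4, align 4) → ends 12; width at 12 (size 4, align 4) → ends 16; total 16 bytes, alignment 4
magic at 0 (size 8, align 8) → ends 8
port at 8 (size 8, align 8) → ends 16
proto at 16 (size 1, align 1) → ends 17
seq at 17 (size 3, align 1) → ends 20
payload_len at 20 (size 6, align 2) → ends 26
pad 6 to align 8 for dst
dst at 32 (size 8, align 8) → ends 40
ttl at 40 (size 16, align 4) → ends 56
total 56 bytes, alignment 8
— Descriptor2 —
dst at 0 (size 8, align 8) → ends 8
proto at 8 (size 1, align 1) → ends 9
pad 3 to align 4 for ttl
ttl at 12 (size 16, align 4) → ends 28
pad 4 to align 8 for magic
magic at 32 (size 8, align 8) → ends 40
payload_len at 40 (size 6, align 2) → ends 46
seq at 46 (size 3, align 1) → ends 49
pad 7 to align 8 for port
port at 56 (size 8, align 8) → ends 64
total 64 bytes, alignment 8
56 − 64 = -8

-8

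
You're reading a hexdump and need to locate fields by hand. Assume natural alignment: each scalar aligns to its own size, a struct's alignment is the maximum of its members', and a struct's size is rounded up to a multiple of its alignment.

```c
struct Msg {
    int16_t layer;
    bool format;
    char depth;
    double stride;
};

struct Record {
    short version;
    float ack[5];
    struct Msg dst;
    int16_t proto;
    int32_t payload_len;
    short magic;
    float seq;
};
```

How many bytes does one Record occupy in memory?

56

Msg: 0..2  layer  (2B, 2-aligned); 2..3  format  (1B, 1-aligned); 3..4  depth  (1B, 1-aligned); 4..8  -- padding (4B); 8..16  stride  (8B, 8-aligned); sizeof = 16, alignof = 8
0..2  version  (2B, 2-aligned)
2..4  -- padding (2B)
4..24  ack  (20B, 4-aligned)
24..40  dst  (16B, 8-aligned)
40..42  proto  (2B, 2-aligned)
42..44  -- padding (2B)
44..48  payload_len  (4B, 4-aligned)
48..50  magic  (2B, 2-aligned)
50..52  -- padding (2B)
52..56  seq  (4B, 4-aligned)
sizeof = 56, alignof = 8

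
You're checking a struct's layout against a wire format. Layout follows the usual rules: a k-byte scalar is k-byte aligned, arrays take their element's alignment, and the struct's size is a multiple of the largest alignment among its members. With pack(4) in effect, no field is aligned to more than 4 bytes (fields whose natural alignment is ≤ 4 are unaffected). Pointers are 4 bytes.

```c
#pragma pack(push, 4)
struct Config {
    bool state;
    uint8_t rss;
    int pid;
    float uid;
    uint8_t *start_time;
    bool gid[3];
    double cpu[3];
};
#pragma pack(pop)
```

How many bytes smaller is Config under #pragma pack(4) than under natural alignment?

natural layout:
  0..1  state  (1B, 1-aligned)
  1..2  rss  (1B, 1-aligned)
  2..4  -- padding (2B)
  4..8  pid  (4B, 4-aligned)
  8..12  uid  (4B, 4-aligned)
  12..16  start_time  (4B, 4-aligned)
  16..19  gid  (3B, 1-aligned)
  19..24  -- padding (5B)
  24..48  cpu  (24B, 8-aligned)
  sizeof = 48, alignof = 8
packed(4) layout:
  0..1  state  (1B, 1-aligned)
  1..2  rss  (1B, 1-aligned)
  2..4  -- padding (2B)
  4..8  pid  (4B, 4-aligned)
  8..12  uid  (4B, 4-aligned)
  12..16  start_time  (4B, 4-aligned)
  16..19  gid  (3B, 1-aligned)
  19..20  -- padding (1B)
  20..44  cpu  (24B, 4-aligned)
  sizeof = 44, alignof = 4
48 − 44 = 4

4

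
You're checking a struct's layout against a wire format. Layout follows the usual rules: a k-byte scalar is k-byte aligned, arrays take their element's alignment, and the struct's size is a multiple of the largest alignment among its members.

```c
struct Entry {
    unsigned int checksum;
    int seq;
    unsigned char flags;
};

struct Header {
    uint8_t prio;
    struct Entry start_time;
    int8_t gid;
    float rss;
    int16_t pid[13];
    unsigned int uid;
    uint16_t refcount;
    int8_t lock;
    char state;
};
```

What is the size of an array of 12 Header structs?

720

Entry: @0: checksum [4B, align 4] → 4; @4: seq [4B, align 4] → 8; @8: flags [1B, align 1] → 9; +3 tail pad (align 4); size 12, align 4
@0: prio [1B, align 1] → 1
+3 pad (align 4)
@4: start_time [12B, align 4] → 16
@16: gid [1B, align 1] → 17
+3 pad (align 4)
@20: rss [4B, align 4] → 24
@24: pid [26B, align 2] → 50
+2 pad (align 4)
@52: uid [4B, align 4] → 56
@56: refcount [2B, align 2] → 58
@58: lock [1B, align 1] → 59
@59: state [1B, align 1] → 60
size 60, align 4
array of 12: 12 × 60 = 720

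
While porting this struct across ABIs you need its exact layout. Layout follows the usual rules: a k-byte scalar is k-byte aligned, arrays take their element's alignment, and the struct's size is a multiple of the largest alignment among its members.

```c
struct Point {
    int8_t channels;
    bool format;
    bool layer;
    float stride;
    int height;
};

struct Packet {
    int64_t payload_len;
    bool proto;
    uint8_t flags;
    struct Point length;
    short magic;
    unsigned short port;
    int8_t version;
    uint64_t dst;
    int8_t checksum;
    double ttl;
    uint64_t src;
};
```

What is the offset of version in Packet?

Point: @0: channels [1B, align 1] → 1; @1: format [1B, align 1] → 2; @2: layer [1B, align 1] → 3; +1 pad (align 4); @4: stride [4B, align 4] → 8; @8: height [4B, align 4] → 12; size 12, align 4
@0: payload_len [8B, align 8] → 8
@8: proto [1B, align 1] → 9
@9: flags [1B, align 1] → 10
+2 pad (align 4)
@12: length [12B, align 4] → 24
@24: magic [2B, align 2] → 26
@26: port [2B, align 2] → 28
@28: version [1B, align 1] → 29

28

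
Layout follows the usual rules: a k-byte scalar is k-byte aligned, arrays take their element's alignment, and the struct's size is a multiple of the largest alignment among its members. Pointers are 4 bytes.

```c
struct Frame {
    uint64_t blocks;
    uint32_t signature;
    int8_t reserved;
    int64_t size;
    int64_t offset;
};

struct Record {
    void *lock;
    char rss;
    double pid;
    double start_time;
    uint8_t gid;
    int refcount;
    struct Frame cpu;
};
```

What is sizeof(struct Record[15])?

Frame: 0..8  blocks  (8B, 8-aligned); 8..12  signature  (4B, 4-aligned); 12..13  reserved  (1B, 1-aligned); 13..16  -- padding (3B); 16..24  size  (8B, 8-aligned); 24..32  offset  (8B, 8-aligned); sizeof = 32, alignof = 8
0..4  lock  (4B, 4-aligned)
4..5  rss  (1B, 1-aligned)
5..8  -- padding (3B)
8..16  pid  (8B, 8-aligned)
16..24  start_time  (8B, 8-aligned)
24..25  gid  (1B, 1-aligned)
25..28  -- padding (3B)
28..32  refcount  (4B, 4-aligned)
32..64  cpu  (32B, 8-aligned)
sizeof = 64, alignof = 8
array of 15: 15 × 64 = 960

960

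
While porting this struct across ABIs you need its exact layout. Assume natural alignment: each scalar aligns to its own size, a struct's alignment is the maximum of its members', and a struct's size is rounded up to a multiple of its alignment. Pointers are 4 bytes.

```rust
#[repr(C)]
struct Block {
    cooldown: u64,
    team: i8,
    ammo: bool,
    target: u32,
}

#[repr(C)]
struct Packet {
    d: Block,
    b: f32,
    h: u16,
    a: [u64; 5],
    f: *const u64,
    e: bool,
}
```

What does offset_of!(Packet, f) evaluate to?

Block: cooldown at 0 (size 8, align 8) → ends 8; team at 8 (size 1, align 1) → ends 9; ammo at 9 (size 1, align 1) → ends 10; pad 2 to align 4 for target; target at 12 (size 4, align 4) → ends 16; total 16 bytes, alignment 8
d at 0 (size 16, align 8) → ends 16
b at 16 (size 4, align 4) → ends 20
h at 20 (size 2, align 2) → ends 22
pad 2 to align 8 for a
a at 24 (size 40, align 8) → ends 64
f at 64 (size 4, align 4) → ends 68

64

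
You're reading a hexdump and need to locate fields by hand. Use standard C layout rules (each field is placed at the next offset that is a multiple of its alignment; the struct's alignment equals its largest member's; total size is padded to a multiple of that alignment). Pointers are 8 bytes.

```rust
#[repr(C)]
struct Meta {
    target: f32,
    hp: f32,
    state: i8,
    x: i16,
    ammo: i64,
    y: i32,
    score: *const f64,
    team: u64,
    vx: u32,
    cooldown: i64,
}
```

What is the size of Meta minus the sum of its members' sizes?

13

@0: target [4B, align 4] → 4
@4: hp [4B, align 4] → 8
@8: state [1B, align 1] → 9
+1 pad (align 2)
@10: x [2B, align 2] → 12
+4 pad (align 8)
@16: ammo [8B, align 8] → 24
@24: y [4B, align 4] → 28
+4 pad (align 8)
@32: score [8B, align 8] → 40
@40: team [8B, align 8] → 48
@48: vx [4B, align 4] → 52
+4 pad (align 8)
@56: cooldown [8B, align 8] → 64
size 64, align 8
data bytes 51, size 64 → padding 13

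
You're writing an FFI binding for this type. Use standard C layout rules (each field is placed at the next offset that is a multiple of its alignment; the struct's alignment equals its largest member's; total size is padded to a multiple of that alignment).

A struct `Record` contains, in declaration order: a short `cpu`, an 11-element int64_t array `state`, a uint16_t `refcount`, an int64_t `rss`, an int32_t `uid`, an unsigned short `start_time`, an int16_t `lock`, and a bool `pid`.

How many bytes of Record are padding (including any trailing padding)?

0..2  cpu  (2B, 2-aligned)
2..8  -- padding (6B)
8..96  state  (88B, 8-aligned)
96..98  refcount  (2B, 2-aligned)
98..104  -- padding (6B)
104..112  rss  (8B, 8-aligned)
112..116  uid  (4B, 4-aligned)
116..118  start_time  (2B, 2-aligned)
118..120  lock  (2B, 2-aligned)
120..121  pid  (1B, 1-aligned)
121..128  -- tail padding (7B)
sizeof = 128, alignof = 8
data bytes 109, size 128 → padding 19

19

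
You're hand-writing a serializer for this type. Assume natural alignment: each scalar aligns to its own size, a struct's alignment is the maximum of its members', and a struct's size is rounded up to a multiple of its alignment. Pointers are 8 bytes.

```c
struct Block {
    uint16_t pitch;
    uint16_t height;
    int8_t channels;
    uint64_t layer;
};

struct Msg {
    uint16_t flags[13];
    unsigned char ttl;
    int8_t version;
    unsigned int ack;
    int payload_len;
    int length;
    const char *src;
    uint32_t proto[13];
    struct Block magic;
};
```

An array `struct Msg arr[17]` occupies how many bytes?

2040

Block: @0: pitch [2B, align 2] → 2; @2: height [2B, align 2] → 4; @4: channels [1B, align 1] → 5; +3 pad (align 8); @8: layer [8B, align 8] → 16; size 16, align 8
@0: flags [26B, align 2] → 26
@26: ttl [1B, align 1] → 27
@27: version [1B, align 1] → 28
@28: ack [4B, align 4] → 32
@32: payload_len [4B, align 4] → 36
@36: length [4B, align 4] → 40
@40: src [8B, align 8] → 48
@48: proto [52B, align 4] → 100
+4 pad (align 8)
@104: magic [16B, align 8] → 120
size 120, align 8
array of 17: 17 × 120 = 2040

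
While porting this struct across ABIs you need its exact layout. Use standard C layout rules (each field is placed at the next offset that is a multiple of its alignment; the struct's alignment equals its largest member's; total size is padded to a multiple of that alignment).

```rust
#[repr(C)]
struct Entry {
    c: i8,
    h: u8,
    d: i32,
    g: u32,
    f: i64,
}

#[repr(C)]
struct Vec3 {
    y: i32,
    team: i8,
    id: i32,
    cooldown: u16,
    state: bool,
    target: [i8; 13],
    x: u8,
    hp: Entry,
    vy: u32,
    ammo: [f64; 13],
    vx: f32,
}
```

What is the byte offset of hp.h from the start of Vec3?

Entry: 0..1  c  (1B, 1-aligned); 1..2  h  (1B, 1-aligned); 2..4  -- padding (2B); 4..8  d  (4B, 4-aligned); 8..12  g  (4B, 4-aligned); 12..16  -- padding (4B); 16..24  f  (8B, 8-aligned); sizeof = 24, alignof = 8
0..4  y  (4B, 4-aligned)
4..5  team  (1B, 1-aligned)
5..8  -- padding (3B)
8..12  id  (4B, 4-aligned)
12..14  cooldown  (2B, 2-aligned)
14..15  state  (1B, 1-aligned)
15..28  target  (13B, 1-aligned)
28..29  x  (1B, 1-aligned)
29..32  -- padding (3B)
32..56  hp  (24B, 8-aligned)
within Entry: h at 1
32 + 1 = 33

33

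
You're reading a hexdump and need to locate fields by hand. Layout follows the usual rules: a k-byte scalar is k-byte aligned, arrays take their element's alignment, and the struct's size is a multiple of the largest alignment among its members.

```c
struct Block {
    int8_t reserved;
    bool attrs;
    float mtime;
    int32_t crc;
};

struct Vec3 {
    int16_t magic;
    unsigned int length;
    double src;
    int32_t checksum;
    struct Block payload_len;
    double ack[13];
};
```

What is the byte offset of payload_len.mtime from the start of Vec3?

Block: @0: reserved [1B, align 1] → 1; @1: attrs [1B, align 1] → 2; +2 pad (align 4); @4: mtime [4B, align 4] → 8; @8: crc [4B, align 4] → 12; size 12, align 4
@0: magic [2B, align 2] → 2
+2 pad (align 4)
@4: length [4B, align 4] → 8
@8: src [8B, align 8] → 16
@16: checksum [4B, align 4] → 20
@20: payload_len [12B, align 4] → 32
within Block: mtime at 4
20 + 4 = 24

24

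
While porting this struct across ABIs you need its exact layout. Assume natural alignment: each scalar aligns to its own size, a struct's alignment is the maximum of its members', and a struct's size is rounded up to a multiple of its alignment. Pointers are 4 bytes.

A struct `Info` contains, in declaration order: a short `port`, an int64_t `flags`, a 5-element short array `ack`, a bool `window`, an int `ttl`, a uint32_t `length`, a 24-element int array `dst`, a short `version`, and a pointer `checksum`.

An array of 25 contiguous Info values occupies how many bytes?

3600

@0: port [2B, align 2] → 2
+6 pad (align 8)
@8: flags [8B, align 8] → 16
@16: ack [10B, align 2] → 26
@26: window [1B, align 1] → 27
+1 pad (align 4)
@28: ttl [4B, align 4] → 32
@32: length [4B, align 4] → 36
@36: dst [96B, align 4] → 132
@132: version [2B, align 2] → 134
+2 pad (align 4)
@136: checksum [4B, align 4] → 140
+4 tail pad (align 8)
size 144, align 8
array of 25: 25 × 144 = 3600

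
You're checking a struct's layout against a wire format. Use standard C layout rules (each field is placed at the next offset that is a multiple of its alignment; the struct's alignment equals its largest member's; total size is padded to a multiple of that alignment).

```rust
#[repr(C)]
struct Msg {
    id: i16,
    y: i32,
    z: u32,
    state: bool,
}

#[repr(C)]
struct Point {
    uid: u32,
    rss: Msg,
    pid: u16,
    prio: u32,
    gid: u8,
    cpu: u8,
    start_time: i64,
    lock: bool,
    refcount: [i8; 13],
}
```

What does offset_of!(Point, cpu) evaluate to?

29

Msg: @0: id [2B, align 2] → 2; +2 pad (align 4); @4: y [4B, align 4] → 8; @8: z [4B, align 4] → 12; @12: state [1B, align 1] → 13; +3 tail pad (align 4); size 16, align 4
@0: uid [4B, align 4] → 4
@4: rss [16B, align 4] → 20
@20: pid [2B, align 2] → 22
+2 pad (align 4)
@24: prio [4B, align 4] → 28
@28: gid [1B, align 1] → 29
@29: cpu [1B, align 1] → 30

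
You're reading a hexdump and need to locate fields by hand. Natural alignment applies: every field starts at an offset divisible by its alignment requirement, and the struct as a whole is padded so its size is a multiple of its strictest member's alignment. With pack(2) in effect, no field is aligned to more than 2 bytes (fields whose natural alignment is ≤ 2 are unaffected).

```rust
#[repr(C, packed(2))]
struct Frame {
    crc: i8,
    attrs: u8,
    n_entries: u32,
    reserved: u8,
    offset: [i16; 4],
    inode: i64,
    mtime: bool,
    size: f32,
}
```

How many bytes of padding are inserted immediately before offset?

1

crc at 0 (size 1, align 1) → ends 1
attrs at 1 (size 1, align 1) → ends 2
n_entries at 2 (size 4, align 2) → ends 6
reserved at 6 (size 1, align 1) → ends 7
pad 1 to align 2 for offset
offset at 8 (size 8, align 2) → ends 16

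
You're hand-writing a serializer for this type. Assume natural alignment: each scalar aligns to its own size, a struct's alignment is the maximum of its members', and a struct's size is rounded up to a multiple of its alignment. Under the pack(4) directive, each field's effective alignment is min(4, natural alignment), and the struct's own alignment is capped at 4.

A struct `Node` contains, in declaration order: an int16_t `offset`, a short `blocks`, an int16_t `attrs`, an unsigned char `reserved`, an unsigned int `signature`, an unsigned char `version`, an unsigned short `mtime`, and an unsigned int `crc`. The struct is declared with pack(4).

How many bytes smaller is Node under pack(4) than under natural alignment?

0

natural layout:
  0..2  offset  (2B, 2-aligned)
  2..4  blocks  (2B, 2-aligned)
  4..6  attrs  (2B, 2-aligned)
  6..7  reserved  (1B, 1-aligned)
  7..8  -- padding (1B)
  8..12  signature  (4B, 4-aligned)
  12..13  version  (1B, 1-aligned)
  13..14  -- padding (1B)
  14..16  mtime  (2B, 2-aligned)
  16..20  crc  (4B, 4-aligned)
  sizeof = 20, alignof = 4
packed(4) layout:
  0..2  offset  (2B, 2-aligned)
  2..4  blocks  (2B, 2-aligned)
  4..6  attrs  (2B, 2-aligned)
  6..7  reserved  (1B, 1-aligned)
  7..8  -- padding (1B)
  8..12  signature  (4B, 4-aligned)
  12..13  version  (1B, 1-aligned)
  13..14  -- padding (1B)
  14..16  mtime  (2B, 2-aligned)
  16..20  crc  (4B, 4-aligned)
  sizeof = 20, alignof = 4
20 − 20 = 0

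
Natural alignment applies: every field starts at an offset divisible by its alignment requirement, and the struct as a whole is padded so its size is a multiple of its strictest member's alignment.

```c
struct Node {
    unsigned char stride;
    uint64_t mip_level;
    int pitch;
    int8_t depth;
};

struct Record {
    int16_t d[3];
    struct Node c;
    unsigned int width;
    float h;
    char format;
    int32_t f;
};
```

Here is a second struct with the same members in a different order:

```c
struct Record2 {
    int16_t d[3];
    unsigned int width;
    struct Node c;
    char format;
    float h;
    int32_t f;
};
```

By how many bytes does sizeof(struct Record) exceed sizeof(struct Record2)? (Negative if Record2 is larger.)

Node: stride at 0 (size 1, align 1) → ends 1; pad 7 to align 8 for mip_level; mip_level at 8 (size 8, align 8) → ends 16; pitch at 16 (size 4, align 4) → ends 20; depth at 20 (size 1, align 1) → ends 21; tail pad 3 to reach multiple of 8; total 24 bytes, alignment 8
d at 0 (size 6, align 2) → ends 6
pad 2 to align 8 for c
c at 8 (size 24, align 8) → ends 32
width at 32 (size 4, align 4) → ends 36
h at 36 (size 4, align 4) → ends 40
format at 40 (size 1, align 1) → ends 41
pad 3 to align 4 for f
f at 44 (size 4, align 4) → ends 48
total 48 bytes, alignment 8
— Record2 —
d at 0 (size 6, align 2) → ends 6
pad 2 to align 4 for width
width at 8 (size 4, align 4) → ends 12
pad 4 to align 8 for c
c at 16 (size 24, align 8) → ends 40
format at 40 (size 1, align 1) → ends 41
pad 3 to align 4 for h
h at 44 (size 4, align 4) → ends 48
f at 48 (size 4, align 4) → ends 52
tail pad 4 to reach multiple of 8
total 56 bytes, alignment 8
48 − 56 = -8

-8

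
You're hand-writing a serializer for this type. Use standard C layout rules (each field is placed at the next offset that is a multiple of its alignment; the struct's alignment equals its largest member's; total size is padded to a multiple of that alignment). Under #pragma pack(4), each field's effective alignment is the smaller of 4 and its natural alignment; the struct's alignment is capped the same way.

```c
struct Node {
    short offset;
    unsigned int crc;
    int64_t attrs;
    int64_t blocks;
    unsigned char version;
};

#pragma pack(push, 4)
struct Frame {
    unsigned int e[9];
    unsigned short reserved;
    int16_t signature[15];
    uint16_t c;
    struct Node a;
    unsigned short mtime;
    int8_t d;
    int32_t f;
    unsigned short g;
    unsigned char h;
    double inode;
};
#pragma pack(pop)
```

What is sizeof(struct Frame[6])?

Node: 0..2  offset  (2B, 2-aligned); 2..4  -- padding (2B); 4..8  crc  (4B, 4-aligned); 8..16  attrs  (8B, 8-aligned); 16..24  blocks  (8B, 8-aligned); 24..25  version  (1B, 1-aligned); 25..32  -- tail padding (7B); sizeof = 32, alignof = 8
0..36  e  (36B, 4-aligned)
36..38  reserved  (2B, 2-aligned)
38..68  signature  (30B, 2-aligned)
68..70  c  (2B, 2-aligned)
70..72  -- padding (2B)
72..104  a  (32B, 4-aligned)
104..106  mtime  (2B, 2-aligned)
106..107  d  (1B, 1-aligned)
107..108  -- padding (1B)
108..112  f  (4B, 4-aligned)
112..114  g  (2B, 2-aligned)
114..115  h  (1B, 1-aligned)
115..116  -- padding (1B)
116..124  inode  (8B, 4-aligned)
sizeof = 124, alignof = 4
array of 6: 6 × 124 = 744

744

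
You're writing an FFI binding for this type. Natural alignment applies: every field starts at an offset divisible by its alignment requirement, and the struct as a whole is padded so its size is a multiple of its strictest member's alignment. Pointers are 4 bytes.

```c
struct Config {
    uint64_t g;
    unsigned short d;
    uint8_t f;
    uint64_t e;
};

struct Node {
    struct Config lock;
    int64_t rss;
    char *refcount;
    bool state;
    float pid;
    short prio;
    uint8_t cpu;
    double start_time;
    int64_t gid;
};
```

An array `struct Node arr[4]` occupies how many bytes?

256

Config: 0..8  g  (8B, 8-aligned); 8..10  d  (2B, 2-aligned); 10..11  f  (1B, 1-aligned); 11..16  -- padding (5B); 16..24  e  (8B, 8-aligned); sizeof = 24, alignof = 8
0..24  lock  (24B, 8-aligned)
24..32  rss  (8B, 8-aligned)
32..36  refcount  (4B, 4-aligned)
36..37  state  (1B, 1-aligned)
37..40  -- padding (3B)
40..44  pid  (4B, 4-aligned)
44..46  prio  (2B, 2-aligned)
46..47  cpu  (1B, 1-aligned)
47..48  -- padding (1B)
48..56  start_time  (8B, 8-aligned)
56..64  gid  (8B, 8-aligned)
sizeof = 64, alignof = 8
array of 4: 4 × 64 = 256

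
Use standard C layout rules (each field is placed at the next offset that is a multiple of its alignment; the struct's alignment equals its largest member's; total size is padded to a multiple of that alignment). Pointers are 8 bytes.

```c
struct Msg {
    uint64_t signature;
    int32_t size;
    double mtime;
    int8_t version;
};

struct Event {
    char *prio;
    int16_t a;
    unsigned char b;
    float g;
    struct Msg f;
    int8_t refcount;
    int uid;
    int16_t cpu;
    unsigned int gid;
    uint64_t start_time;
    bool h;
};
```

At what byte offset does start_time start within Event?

64

Msg: 0..8  signature  (8B, 8-aligned); 8..12  size  (4B, 4-aligned); 12..16  -- padding (4B); 16..24  mtime  (8B, 8-aligned); 24..25  version  (1B, 1-aligned); 25..32  -- tail padding (7B); sizeof = 32, alignof = 8
0..8  prio  (8B, 8-aligned)
8..10  a  (2B, 2-aligned)
10..11  b  (1B, 1-aligned)
11..12  -- padding (1B)
12..16  g  (4B, 4-aligned)
16..48  f  (32B, 8-aligned)
48..49  refcount  (1B, 1-aligned)
49..52  -- padding (3B)
52..56  uid  (4B, 4-aligned)
56..58  cpu  (2B, 2-aligned)
58..60  -- padding (2B)
60..64  gid  (4B, 4-aligned)
64..72  start_time  (8B, 8-aligned)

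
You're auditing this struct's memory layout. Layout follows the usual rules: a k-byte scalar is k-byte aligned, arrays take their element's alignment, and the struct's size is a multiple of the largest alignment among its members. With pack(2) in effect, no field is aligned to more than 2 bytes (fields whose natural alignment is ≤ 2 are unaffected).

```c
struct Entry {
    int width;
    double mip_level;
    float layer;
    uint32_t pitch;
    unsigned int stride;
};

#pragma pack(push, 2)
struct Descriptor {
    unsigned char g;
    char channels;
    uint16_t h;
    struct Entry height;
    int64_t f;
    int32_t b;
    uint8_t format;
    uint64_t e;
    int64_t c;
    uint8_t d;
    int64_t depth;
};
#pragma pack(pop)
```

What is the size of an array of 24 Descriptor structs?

Entry: @0: width [4B, align 4] → 4; +4 pad (align 8); @8: mip_level [8B, align 8] → 16; @16: layer [4B, align 4] → 20; @20: pitch [4B, align 4] → 24; @24: stride [4B, align 4] → 28; +4 tail pad (align 8); size 32, align 8
@0: g [1B, align 1] → 1
@1: channels [1B, align 1] → 2
@2: h [2B, align 2] → 4
@4: height [32B, align 2] → 36
@36: f [8B, align 2] → 44
@44: b [4B, align 2] → 48
@48: format [1B, align 1] → 49
+1 pad (align 2)
@50: e [8B, align 2] → 58
@58: c [8B, align 2] → 66
@66: d [1B, align 1] → 67
+1 pad (align 2)
@68: depth [8B, align 2] → 76
size 76, align 2
array of 24: 24 × 76 = 1824

1824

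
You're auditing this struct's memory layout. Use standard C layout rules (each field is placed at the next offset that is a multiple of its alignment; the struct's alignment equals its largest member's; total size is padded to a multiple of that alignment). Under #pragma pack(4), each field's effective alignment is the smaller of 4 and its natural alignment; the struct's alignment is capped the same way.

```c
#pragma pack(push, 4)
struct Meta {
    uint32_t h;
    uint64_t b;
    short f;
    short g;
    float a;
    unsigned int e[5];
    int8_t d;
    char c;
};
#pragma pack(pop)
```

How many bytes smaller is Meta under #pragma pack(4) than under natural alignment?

natural layout:
  h at 0 (size 4, align 4) → ends 4
  pad 4 to align 8 for b
  b at 8 (size 8, align 8) → ends 16
  f at 16 (size 2, align 2) → ends 18
  g at 18 (size 2, align 2) → ends 20
  a at 20 (size 4, align 4) → ends 24
  e at 24 (size 20, align 4) → ends 44
  d at 44 (size 1, align 1) → ends 45
  c at 45 (size 1, align 1) → ends 46
  tail pad 2 to reach multiple of 8
  total 48 bytes, alignment 8
packed(4) layout:
  h at 0 (size 4, align 4) → ends 4
  b at 4 (size 8, align 4) → ends 12
  f at 12 (size 2, align 2) → ends 14
  g at 14 (size 2, align 2) → ends 16
  a at 16 (size 4, align 4) → ends 20
  e at 20 (size 20, align 4) → ends 40
  d at 40 (size 1, align 1) → ends 41
  c at 41 (size 1, align 1) → ends 42
  tail pad 2 to reach multiple of 4
  total 44 bytes, alignment 4
48 − 44 = 4

4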